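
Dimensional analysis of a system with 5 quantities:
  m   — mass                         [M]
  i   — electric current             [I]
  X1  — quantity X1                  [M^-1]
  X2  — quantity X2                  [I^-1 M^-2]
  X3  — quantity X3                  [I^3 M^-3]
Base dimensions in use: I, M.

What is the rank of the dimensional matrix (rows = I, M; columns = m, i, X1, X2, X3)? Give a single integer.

2

Write exponents as rows I,M / cols m,i,X1,X2,X3:
  I: [ 0  1  0 -1  3]
  M: [ 1  0 -1 -2 -3]
RREF → pivots at {m,i} ⇒ r = 2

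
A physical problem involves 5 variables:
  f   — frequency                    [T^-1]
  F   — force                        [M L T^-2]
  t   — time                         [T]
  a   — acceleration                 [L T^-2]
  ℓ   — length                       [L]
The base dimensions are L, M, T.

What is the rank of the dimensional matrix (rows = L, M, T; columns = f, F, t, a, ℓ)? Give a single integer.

3

Dimensional matrix (L×M×T by f×F×t×a×ℓ):
  L: [ 0  1  0  1  1]
  M: [ 0  1  0  0  0]
  T: [-1 -2  1 -2  0]
RREF → pivots at {f,F,a} ⇒ r = 3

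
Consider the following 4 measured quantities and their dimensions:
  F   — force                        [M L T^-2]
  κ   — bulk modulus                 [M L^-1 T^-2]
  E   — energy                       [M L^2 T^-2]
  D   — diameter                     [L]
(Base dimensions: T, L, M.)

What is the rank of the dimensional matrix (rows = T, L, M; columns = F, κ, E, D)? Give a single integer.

Dimensional matrix (T×L×M by F×κ×E×D):
  T: [-2 -2 -2  0]
  L: [ 1 -1  2  1]
  M: [ 1  1  1  0]
RREF → pivots at {F,κ} ⇒ r = 2

2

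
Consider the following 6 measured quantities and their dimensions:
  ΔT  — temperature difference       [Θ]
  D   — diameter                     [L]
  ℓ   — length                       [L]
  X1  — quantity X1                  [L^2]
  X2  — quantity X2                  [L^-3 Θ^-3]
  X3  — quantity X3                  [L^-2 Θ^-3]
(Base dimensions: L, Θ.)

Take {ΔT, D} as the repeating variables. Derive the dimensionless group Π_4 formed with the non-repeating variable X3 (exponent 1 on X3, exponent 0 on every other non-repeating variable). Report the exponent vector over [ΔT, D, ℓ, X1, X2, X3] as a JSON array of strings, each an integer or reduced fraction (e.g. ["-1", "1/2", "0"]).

Exponent matrix [L,Θ] × [ΔT,D,ℓ,X1,X2,X3]:
  L: [ 0  1  1  2 -3 -2]
  Θ: [ 1  0  0  0 -3 -3]
Echelon form has 2 nonzero rows (pivots: ΔT,D)
Repeat: ΔT,D; free: ℓ,X1,X2,X3
RREF:
  r0: [   1    0    0    0   -3   -3]
  r1: [   0    1    1    2   -3   -2]
Fix exponent of X3 at 1, ℓ at 0, X1 at 0, X2 at 0; solve each RREF row for its pivot's exponent:
  r0: exp(ΔT) + (-3)·1 = 0 ⇒ exp(ΔT) = 3
  r1: exp(D) + (-2)·1 = 0 ⇒ exp(D) = 2
Π_4 = ΔT^3 · D^2 · X3

["3", "2", "0", "0", "0", "1"]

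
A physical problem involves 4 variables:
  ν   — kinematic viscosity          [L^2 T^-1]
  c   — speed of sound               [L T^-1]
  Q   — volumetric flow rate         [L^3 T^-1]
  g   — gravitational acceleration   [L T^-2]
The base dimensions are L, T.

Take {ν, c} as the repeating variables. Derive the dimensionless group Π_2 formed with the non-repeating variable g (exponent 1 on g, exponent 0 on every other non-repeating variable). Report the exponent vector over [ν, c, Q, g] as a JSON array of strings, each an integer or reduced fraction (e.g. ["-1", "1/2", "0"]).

Dimensional matrix (L×T by ν×c×Q×g):
  L: [ 2  1  3  1]
  T: [-1 -1 -1 -2]
RREF → pivots at {ν,c} ⇒ r = 2
Repeat: ν,c; free: Q,g
RREF:
  r0: [   1    0    2   -1]
  r1: [   0    1   -1    3]
Fix exponent of g at 1, Q at 0; solve each RREF row for its pivot's exponent:
  r0: exp(ν) + (-1)·1 = 0 ⇒ exp(ν) = 1
  r1: exp(c) + (3)·1 = 0 ⇒ exp(c) = -3
Π_2 = ν · c^-3 · g

["1", "-3", "0", "1"]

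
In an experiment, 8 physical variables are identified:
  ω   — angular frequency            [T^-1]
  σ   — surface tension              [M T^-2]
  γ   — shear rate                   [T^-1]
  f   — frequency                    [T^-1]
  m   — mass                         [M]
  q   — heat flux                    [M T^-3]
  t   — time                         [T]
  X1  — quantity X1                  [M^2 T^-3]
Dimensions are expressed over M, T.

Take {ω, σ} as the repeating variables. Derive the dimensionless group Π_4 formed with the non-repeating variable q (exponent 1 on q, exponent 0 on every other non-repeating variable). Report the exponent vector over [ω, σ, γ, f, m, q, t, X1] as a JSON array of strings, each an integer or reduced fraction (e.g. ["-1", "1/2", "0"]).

Dimensional matrix (M×T by ω×σ×γ×f×m×q×t×X1):
  M: [ 0  1  0  0  1  1  0  2]
  T: [-1 -2 -1 -1  0 -3  1 -3]
RREF → pivots at {ω,σ} ⇒ r = 2
Pivot set = {ω,σ}, free = {γ,f,m,q,t,X1}
RREF:
  r0: [   1    0    1    1   -2    1   -1   -1]
  r1: [   0    1    0    0    1    1    0    2]
Fix exponent of q at 1, γ at 0, f at 0, m at 0, t at 0, X1 at 0; solve each RREF row for its pivot's exponent:
  r0: exp(ω) + (1)·1 = 0 ⇒ exp(ω) = -1
  r1: exp(σ) + (1)·1 = 0 ⇒ exp(σ) = -1
Π_4 = ω^-1 · σ^-1 · q

["-1", "-1", "0", "0", "0", "1", "0", "0"]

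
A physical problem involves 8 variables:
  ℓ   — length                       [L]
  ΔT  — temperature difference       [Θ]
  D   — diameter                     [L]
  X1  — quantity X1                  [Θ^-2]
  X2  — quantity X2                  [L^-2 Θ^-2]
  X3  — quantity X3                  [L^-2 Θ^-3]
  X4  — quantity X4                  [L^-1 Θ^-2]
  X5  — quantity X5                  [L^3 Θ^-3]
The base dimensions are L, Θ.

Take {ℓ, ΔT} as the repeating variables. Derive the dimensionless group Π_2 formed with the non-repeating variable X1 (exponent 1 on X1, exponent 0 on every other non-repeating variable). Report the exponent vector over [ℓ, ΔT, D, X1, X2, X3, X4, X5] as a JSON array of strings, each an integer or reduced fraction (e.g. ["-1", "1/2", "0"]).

Exponent matrix [L,Θ] × [ℓ,ΔT,D,X1,X2,X3,X4,X5]:
  L: [ 1  0  1  0 -2 -2 -1  3]
  Θ: [ 0  1  0 -2 -2 -3 -2 -3]
Echelon form has 2 nonzero rows (pivots: ℓ,ΔT)
Pivot set = {ℓ,ΔT}, free = {D,X1,X2,X3,X4,X5}
RREF:
  r0: [   1    0    1    0   -2   -2   -1    3]
  r1: [   0    1    0   -2   -2   -3   -2   -3]
Fix exponent of X1 at 1, D at 0, X2 at 0, X3 at 0, X4 at 0, X5 at 0; solve each RREF row for its pivot's exponent:
  r0: exp(ℓ) + (0)·1 = 0 ⇒ exp(ℓ) = 0
  r1: exp(ΔT) + (-2)·1 = 0 ⇒ exp(ΔT) = 2
Π_2 = ΔT^2 · X1

["0", "2", "0", "1", "0", "0", "0", "0"]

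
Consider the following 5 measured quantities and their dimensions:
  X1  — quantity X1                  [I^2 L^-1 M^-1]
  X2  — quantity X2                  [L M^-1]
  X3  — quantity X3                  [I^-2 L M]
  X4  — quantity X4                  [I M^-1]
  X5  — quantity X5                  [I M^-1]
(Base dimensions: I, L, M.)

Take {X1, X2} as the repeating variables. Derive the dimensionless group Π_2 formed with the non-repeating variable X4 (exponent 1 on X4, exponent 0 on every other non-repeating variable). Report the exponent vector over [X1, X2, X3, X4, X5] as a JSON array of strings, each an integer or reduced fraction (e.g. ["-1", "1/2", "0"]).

Write exponents as rows I,L,M / cols X1,X2,X3,X4,X5:
  I: [ 2  0 -2  1  1]
  L: [-1  1  1  0  0]
  M: [-1 -1  1 -1 -1]
Row reduction gives pivot columns X1,X2; rank = 2
Pivot set = {X1,X2}, free = {X3,X4,X5}
RREF:
  r0: [   1    0   -1  1/2  1/2]
  r1: [   0    1    0  1/2  1/2]
  r2: [   0    0    0    0    0]
Fix exponent of X4 at 1, X3 at 0, X5 at 0; solve each RREF row for its pivot's exponent:
  r0: exp(X1) + (1/2)·1 = 0 ⇒ exp(X1) = -1/2
  r1: exp(X2) + (1/2)·1 = 0 ⇒ exp(X2) = -1/2
Π_2 = X1^(-1/2) · X2^(-1/2) · X4

["-1/2", "-1/2", "0", "1", "0"]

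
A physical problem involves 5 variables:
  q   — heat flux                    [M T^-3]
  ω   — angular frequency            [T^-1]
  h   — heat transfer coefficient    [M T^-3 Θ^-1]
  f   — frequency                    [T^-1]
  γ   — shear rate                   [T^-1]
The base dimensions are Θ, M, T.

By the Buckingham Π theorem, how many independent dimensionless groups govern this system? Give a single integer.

2

Write exponents as rows Θ,M,T / cols q,ω,h,f,γ:
  Θ: [ 0  0 -1  0  0]
  M: [ 1  0  1  0  0]
  T: [-3 -1 -3 -1 -1]
RREF → pivots at {q,ω,h} ⇒ r = 3
n=5, r=3 ⇒ 2 dimensionless groups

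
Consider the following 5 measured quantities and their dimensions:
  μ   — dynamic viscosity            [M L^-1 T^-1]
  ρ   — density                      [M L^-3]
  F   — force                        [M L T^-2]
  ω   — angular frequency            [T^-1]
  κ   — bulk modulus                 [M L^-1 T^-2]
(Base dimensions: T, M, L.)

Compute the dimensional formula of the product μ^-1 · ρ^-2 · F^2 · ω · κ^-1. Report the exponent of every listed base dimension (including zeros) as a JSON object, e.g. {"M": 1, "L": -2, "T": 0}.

Exponent matrix [T,M,L] × [μ,ρ,F,ω,κ]:
  T: [-1  0 -2 -1 -2]
  M: [ 1  1  1  0  1]
  L: [-1 -3  1  0 -1]
  [T]: (-1)·-1+(-2)·0+(2)·-2+(1)·-1+(-1)·-2 = -2
  [M]: (-1)·1+(-2)·1+(2)·1+(1)·0+(-1)·1 = -2
  [L]: (-1)·-1+(-2)·-3+(2)·1+(1)·0+(-1)·-1 = 10
⇒ T^-2 M^-2 L^10

{"T": -2, "M": -2, "L": 10}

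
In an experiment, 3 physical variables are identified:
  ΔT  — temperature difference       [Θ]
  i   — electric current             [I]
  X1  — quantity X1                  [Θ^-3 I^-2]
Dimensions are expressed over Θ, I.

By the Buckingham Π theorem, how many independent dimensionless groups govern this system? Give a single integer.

1

Dimensional matrix (Θ×I by ΔT×i×X1):
  Θ: [ 1  0 -3]
  I: [ 0  1 -2]
RREF → pivots at {ΔT,i} ⇒ r = 2
Π count = n − r = 3 − 2 = 1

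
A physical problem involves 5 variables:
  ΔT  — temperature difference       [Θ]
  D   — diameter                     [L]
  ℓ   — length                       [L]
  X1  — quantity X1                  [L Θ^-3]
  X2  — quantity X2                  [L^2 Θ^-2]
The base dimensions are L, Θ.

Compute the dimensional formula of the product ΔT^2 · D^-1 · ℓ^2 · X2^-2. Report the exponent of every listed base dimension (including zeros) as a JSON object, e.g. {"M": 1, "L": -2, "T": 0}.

Write exponents as rows L,Θ / cols ΔT,D,ℓ,X1,X2:
  L: [ 0  1  1  1  2]
  Θ: [ 1  0  0 -3 -2]
  [L]: (2)·0+(-1)·1+(2)·1+(-2)·2 = -3
  [Θ]: (2)·1+(-1)·0+(2)·0+(-2)·-2 = 6
⇒ L^-3 Θ^6

{"L": -3, "Θ": 6}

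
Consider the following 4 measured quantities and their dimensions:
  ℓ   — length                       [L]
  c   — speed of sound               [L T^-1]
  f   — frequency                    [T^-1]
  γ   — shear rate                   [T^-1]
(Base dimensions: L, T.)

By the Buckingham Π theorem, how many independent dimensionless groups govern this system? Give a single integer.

2

Exponent matrix [L,T] × [ℓ,c,f,γ]:
  L: [ 1  1  0  0]
  T: [ 0 -1 -1 -1]
Echelon form has 2 nonzero rows (pivots: ℓ,c)
4 vars − rank 2 = 2 Π groups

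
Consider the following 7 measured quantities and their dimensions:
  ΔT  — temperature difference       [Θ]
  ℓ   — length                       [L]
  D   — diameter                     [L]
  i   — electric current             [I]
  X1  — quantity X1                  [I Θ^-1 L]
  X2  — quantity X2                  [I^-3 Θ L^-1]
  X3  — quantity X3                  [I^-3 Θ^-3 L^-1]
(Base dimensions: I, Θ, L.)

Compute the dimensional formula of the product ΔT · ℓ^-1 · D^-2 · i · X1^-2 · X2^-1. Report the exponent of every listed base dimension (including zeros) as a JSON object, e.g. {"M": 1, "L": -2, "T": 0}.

Dimensional matrix (I×Θ×L by ΔT×ℓ×D×i×X1×X2×X3):
  I: [ 0  0  0  1  1 -3 -3]
  Θ: [ 1  0  0  0 -1  1 -3]
  L: [ 0  1  1  0  1 -1 -1]
  [I]: (1)·0+(-1)·0+(-2)·0+(1)·1+(-2)·1+(-1)·-3 = 2
  [Θ]: (1)·1+(-1)·0+(-2)·0+(1)·0+(-2)·-1+(-1)·1 = 2
  [L]: (1)·0+(-1)·1+(-2)·1+(1)·0+(-2)·1+(-1)·-1 = -4
⇒ I^2 Θ^2 L^-4

{"I": 2, "Θ": 2, "L": -4}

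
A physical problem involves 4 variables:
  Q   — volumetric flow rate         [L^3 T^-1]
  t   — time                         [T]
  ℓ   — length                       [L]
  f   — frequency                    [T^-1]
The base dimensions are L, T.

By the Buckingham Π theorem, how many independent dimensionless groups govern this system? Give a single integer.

2

Exponent matrix [L,T] × [Q,t,ℓ,f]:
  L: [ 3  0  1  0]
  T: [-1  1  0 -1]
Row reduction gives pivot columns Q,t; rank = 2
n=4, r=2 ⇒ 2 dimensionless groups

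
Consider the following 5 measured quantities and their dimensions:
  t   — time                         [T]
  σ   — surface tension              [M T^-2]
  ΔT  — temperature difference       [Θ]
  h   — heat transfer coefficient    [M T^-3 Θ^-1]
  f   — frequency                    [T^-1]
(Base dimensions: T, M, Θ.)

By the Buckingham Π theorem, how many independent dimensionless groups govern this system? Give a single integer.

Dimensional matrix (T×M×Θ by t×σ×ΔT×h×f):
  T: [ 1 -2  0 -3 -1]
  M: [ 0  1  0  1  0]
  Θ: [ 0  0  1 -1  0]
Echelon form has 3 nonzero rows (pivots: t,σ,ΔT)
5 vars − rank 3 = 2 Π groups

2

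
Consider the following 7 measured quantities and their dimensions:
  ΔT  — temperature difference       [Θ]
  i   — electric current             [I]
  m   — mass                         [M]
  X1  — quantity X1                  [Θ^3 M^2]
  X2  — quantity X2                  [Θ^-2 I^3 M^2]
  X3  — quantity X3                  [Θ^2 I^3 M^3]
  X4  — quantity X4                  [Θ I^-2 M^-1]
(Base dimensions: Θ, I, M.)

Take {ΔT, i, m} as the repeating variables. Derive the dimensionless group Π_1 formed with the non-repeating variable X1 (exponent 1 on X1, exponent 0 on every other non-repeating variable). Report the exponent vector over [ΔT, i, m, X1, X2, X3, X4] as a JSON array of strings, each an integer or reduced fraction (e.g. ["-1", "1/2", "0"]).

Dimensional matrix (Θ×I×M by ΔT×i×m×X1×X2×X3×X4):
  Θ: [ 1  0  0  3 -2  2  1]
  I: [ 0  1  0  0  3  3 -2]
  M: [ 0  0  1  2  2  3 -1]
RREF → pivots at {ΔT,i,m} ⇒ r = 3
Pivot set = {ΔT,i,m}, free = {X1,X2,X3,X4}
RREF:
  r0: [   1    0    0    3   -2    2    1]
  r1: [   0    1    0    0    3    3   -2]
  r2: [   0    0    1    2    2    3   -1]
Fix exponent of X1 at 1, X2 at 0, X3 at 0, X4 at 0; solve each RREF row for its pivot's exponent:
  r0: exp(ΔT) + (3)·1 = 0 ⇒ exp(ΔT) = -3
  r1: exp(i) + (0)·1 = 0 ⇒ exp(i) = 0
  r2: exp(m) + (2)·1 = 0 ⇒ exp(m) = -2
Π_1 = ΔT^-3 · m^-2 · X1

["-3", "0", "-2", "1", "0", "0", "0"]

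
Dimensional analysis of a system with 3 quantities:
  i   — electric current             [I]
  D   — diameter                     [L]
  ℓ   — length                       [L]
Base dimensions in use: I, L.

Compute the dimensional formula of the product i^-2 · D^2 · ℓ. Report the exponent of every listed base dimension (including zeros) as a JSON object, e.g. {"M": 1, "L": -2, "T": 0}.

Exponent matrix [I,L] × [i,D,ℓ]:
  I: [ 1  0  0]
  L: [ 0  1  1]
  [I]: (-2)·1+(2)·0+(1)·0 = -2
  [L]: (-2)·0+(2)·1+(1)·1 = 3
⇒ I^-2 L^3

{"I": -2, "L": 3}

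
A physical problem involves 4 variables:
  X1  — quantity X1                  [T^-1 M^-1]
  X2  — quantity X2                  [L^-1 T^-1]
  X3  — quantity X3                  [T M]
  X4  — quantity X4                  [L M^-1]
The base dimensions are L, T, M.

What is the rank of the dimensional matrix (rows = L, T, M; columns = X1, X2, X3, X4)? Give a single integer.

Write exponents as rows L,T,M / cols X1,X2,X3,X4:
  L: [ 0 -1  0  1]
  T: [-1 -1  1  0]
  M: [-1  0  1 -1]
RREF → pivots at {X1,X2} ⇒ r = 2

2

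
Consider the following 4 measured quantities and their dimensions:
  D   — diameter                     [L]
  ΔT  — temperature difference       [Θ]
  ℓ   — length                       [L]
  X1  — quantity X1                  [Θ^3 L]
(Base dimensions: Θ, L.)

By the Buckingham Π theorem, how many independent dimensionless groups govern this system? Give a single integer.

2

Exponent matrix [Θ,L] × [D,ΔT,ℓ,X1]:
  Θ: [ 0  1  0  3]
  L: [ 1  0  1  1]
Echelon form has 2 nonzero rows (pivots: D,ΔT)
n=4, r=2 ⇒ 2 dimensionless groups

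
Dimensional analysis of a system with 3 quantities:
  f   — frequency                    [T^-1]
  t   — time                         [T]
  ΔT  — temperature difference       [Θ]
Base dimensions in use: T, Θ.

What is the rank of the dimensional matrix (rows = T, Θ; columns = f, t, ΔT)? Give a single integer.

Dimensional matrix (T×Θ by f×t×ΔT):
  T: [-1  1  0]
  Θ: [ 0  0  1]
Row reduction gives pivot columns f,ΔT; rank = 2

2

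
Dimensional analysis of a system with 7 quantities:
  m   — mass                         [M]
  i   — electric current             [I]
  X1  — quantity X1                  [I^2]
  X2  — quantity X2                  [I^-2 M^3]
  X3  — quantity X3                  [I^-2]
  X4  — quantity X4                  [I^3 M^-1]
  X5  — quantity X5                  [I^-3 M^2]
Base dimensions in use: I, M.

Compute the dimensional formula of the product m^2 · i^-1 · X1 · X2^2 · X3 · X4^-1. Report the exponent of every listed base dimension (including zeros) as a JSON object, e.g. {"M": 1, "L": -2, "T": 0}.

Write exponents as rows I,M / cols m,i,X1,X2,X3,X4,X5:
  I: [ 0  1  2 -2 -2  3 -3]
  M: [ 1  0  0  3  0 -1  2]
  [I]: (2)·0+(-1)·1+(1)·2+(2)·-2+(1)·-2+(-1)·3 = -8
  [M]: (2)·1+(-1)·0+(1)·0+(2)·3+(1)·0+(-1)·-1 = 9
⇒ I^-8 M^9

{"I": -8, "M": 9}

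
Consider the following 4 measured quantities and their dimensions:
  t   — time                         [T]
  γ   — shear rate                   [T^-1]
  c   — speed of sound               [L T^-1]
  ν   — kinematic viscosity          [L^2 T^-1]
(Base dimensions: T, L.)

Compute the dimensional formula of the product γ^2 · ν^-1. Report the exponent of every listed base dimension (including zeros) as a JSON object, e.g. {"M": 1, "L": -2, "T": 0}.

{"T": -1, "L": -2}

Exponent matrix [T,L] × [t,γ,c,ν]:
  T: [ 1 -1 -1 -1]
  L: [ 0  0  1  2]
  [T]: (2)·-1+(-1)·-1 = -1
  [L]: (2)·0+(-1)·2 = -2
⇒ T^-1 L^-2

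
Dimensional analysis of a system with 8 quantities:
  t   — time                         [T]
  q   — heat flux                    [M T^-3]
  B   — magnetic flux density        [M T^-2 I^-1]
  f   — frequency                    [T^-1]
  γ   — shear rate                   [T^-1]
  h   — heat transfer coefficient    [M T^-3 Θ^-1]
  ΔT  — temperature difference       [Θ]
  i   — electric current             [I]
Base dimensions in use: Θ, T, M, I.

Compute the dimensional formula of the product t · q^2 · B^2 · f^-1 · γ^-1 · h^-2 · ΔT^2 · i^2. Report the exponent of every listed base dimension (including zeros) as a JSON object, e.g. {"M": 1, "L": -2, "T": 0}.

Write exponents as rows Θ,T,M,I / cols t,q,B,f,γ,h,ΔT,i:
  Θ: [ 0  0  0  0  0 -1  1  0]
  T: [ 1 -3 -2 -1 -1 -3  0  0]
  M: [ 0  1  1  0  0  1  0  0]
  I: [ 0  0 -1  0  0  0  0  1]
  [Θ]: (1)·0+(2)·0+(2)·0+(-1)·0+(-1)·0+(-2)·-1+(2)·1+(2)·0 = 4
  [T]: (1)·1+(2)·-3+(2)·-2+(-1)·-1+(-1)·-1+(-2)·-3+(2)·0+(2)·0 = -1
  [M]: (1)·0+(2)·1+(2)·1+(-1)·0+(-1)·0+(-2)·1+(2)·0+(2)·0 = 2
  [I]: (1)·0+(2)·0+(2)·-1+(-1)·0+(-1)·0+(-2)·0+(2)·0+(2)·1 = 0
⇒ Θ^4 T^-1 M^2

{"Θ": 4, "T": -1, "M": 2, "I": 0}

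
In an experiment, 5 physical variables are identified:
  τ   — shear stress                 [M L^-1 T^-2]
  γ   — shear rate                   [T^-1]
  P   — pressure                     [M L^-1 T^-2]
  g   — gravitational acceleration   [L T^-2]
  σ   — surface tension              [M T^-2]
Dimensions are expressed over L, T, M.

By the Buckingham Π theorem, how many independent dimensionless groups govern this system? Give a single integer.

2

Write exponents as rows L,T,M / cols τ,γ,P,g,σ:
  L: [-1  0 -1  1  0]
  T: [-2 -1 -2 -2 -2]
  M: [ 1  0  1  0  1]
RREF → pivots at {τ,γ,g} ⇒ r = 3
5 vars − rank 3 = 2 Π groups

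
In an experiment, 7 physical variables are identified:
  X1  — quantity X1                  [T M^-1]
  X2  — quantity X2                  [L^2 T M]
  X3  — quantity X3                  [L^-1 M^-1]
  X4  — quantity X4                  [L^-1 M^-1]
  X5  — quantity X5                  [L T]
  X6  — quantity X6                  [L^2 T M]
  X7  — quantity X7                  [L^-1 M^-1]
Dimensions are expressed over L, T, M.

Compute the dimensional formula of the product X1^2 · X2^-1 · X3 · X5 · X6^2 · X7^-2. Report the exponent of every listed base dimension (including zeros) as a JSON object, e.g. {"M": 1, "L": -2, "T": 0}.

Write exponents as rows L,T,M / cols X1,X2,X3,X4,X5,X6,X7:
  L: [ 0  2 -1 -1  1  2 -1]
  T: [ 1  1  0  0  1  1  0]
  M: [-1  1 -1 -1  0  1 -1]
  [L]: (2)·0+(-1)·2+(1)·-1+(1)·1+(2)·2+(-2)·-1 = 4
  [T]: (2)·1+(-1)·1+(1)·0+(1)·1+(2)·1+(-2)·0 = 4
  [M]: (2)·-1+(-1)·1+(1)·-1+(1)·0+(2)·1+(-2)·-1 = 0
⇒ L^4 T^4

{"L": 4, "T": 4, "M": 0}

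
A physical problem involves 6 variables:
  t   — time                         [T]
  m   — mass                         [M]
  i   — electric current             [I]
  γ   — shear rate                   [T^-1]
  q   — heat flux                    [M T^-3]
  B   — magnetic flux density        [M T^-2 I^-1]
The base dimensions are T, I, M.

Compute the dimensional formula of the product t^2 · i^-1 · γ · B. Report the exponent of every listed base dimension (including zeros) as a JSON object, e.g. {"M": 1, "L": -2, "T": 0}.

{"T": -1, "I": -2, "M": 1}

Exponent matrix [T,I,M] × [t,m,i,γ,q,B]:
  T: [ 1  0  0 -1 -3 -2]
  I: [ 0  0  1  0  0 -1]
  M: [ 0  1  0  0  1  1]
  [T]: (2)·1+(-1)·0+(1)·-1+(1)·-2 = -1
  [I]: (2)·0+(-1)·1+(1)·0+(1)·-1 = -2
  [M]: (2)·0+(-1)·0+(1)·0+(1)·1 = 1
⇒ T^-1 I^-2 M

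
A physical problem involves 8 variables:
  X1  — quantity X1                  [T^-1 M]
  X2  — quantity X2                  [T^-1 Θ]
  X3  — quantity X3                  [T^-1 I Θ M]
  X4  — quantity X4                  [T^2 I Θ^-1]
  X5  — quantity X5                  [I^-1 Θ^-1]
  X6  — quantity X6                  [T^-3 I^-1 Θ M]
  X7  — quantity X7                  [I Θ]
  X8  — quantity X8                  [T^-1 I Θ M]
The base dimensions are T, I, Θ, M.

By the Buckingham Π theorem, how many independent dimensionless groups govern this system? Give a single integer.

5

Dimensional matrix (T×I×Θ×M by X1×X2×X3×X4×X5×X6×X7×X8):
  T: [-1 -1 -1  2  0 -3  0 -1]
  I: [ 0  0  1  1 -1 -1  1  1]
  Θ: [ 0  1  1 -1 -1  1  1  1]
  M: [ 1  0  1  0  0  1  0  1]
Row reduction gives pivot columns X1,X2,X3; rank = 3
8 vars − rank 3 = 5 Π groups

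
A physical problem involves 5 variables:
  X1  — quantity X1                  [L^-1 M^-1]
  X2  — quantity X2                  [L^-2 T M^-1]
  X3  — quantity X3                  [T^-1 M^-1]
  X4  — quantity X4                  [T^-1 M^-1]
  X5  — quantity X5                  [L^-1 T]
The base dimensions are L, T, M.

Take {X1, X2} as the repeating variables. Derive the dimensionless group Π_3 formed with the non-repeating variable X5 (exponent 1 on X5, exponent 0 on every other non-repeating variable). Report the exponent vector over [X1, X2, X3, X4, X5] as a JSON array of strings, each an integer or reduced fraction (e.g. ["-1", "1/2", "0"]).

Write exponents as rows L,T,M / cols X1,X2,X3,X4,X5:
  L: [-1 -2  0  0 -1]
  T: [ 0  1 -1 -1  1]
  M: [-1 -1 -1 -1  0]
RREF → pivots at {X1,X2} ⇒ r = 2
Repeat: X1,X2; free: X3,X4,X5
RREF:
  r0: [   1    0    2    2   -1]
  r1: [   0    1   -1   -1    1]
  r2: [   0    0    0    0    0]
Fix exponent of X5 at 1, X3 at 0, X4 at 0; solve each RREF row for its pivot's exponent:
  r0: exp(X1) + (-1)·1 = 0 ⇒ exp(X1) = 1
  r1: exp(X2) + (1)·1 = 0 ⇒ exp(X2) = -1
Π_3 = X1 · X2^-1 · X5

["1", "-1", "0", "0", "1"]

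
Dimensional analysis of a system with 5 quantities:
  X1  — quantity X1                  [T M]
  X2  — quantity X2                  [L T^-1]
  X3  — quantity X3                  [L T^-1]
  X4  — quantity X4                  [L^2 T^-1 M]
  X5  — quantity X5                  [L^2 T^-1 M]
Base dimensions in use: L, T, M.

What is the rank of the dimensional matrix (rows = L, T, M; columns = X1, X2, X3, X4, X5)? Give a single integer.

2

Exponent matrix [L,T,M] × [X1,X2,X3,X4,X5]:
  L: [ 0  1  1  2  2]
  T: [ 1 -1 -1 -1 -1]
  M: [ 1  0  0  1  1]
RREF → pivots at {X1,X2} ⇒ r = 2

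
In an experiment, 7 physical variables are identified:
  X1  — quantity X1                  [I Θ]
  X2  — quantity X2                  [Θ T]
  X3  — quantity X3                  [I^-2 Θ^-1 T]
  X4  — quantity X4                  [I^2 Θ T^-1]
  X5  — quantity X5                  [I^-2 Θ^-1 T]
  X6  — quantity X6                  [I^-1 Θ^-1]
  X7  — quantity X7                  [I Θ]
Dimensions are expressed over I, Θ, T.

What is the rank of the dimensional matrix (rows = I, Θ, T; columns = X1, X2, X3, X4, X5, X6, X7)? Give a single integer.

2

Write exponents as rows I,Θ,T / cols X1,X2,X3,X4,X5,X6,X7:
  I: [ 1  0 -2  2 -2 -1  1]
  Θ: [ 1  1 -1  1 -1 -1  1]
  T: [ 0  1  1 -1  1  0  0]
Echelon form has 2 nonzero rows (pivots: X1,X2)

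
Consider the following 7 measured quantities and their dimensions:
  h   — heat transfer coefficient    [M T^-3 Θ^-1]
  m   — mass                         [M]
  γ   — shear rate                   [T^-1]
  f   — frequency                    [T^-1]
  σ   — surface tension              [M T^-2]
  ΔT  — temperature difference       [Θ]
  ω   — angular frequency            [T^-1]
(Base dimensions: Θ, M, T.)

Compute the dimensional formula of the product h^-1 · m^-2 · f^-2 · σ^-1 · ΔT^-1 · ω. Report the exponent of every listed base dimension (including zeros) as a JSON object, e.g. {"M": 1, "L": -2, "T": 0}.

{"Θ": 0, "M": -4, "T": 6}

Write exponents as rows Θ,M,T / cols h,m,γ,f,σ,ΔT,ω:
  Θ: [-1  0  0  0  0  1  0]
  M: [ 1  1  0  0  1  0  0]
  T: [-3  0 -1 -1 -2  0 -1]
  [Θ]: (-1)·-1+(-2)·0+(-2)·0+(-1)·0+(-1)·1+(1)·0 = 0
  [M]: (-1)·1+(-2)·1+(-2)·0+(-1)·1+(-1)·0+(1)·0 = -4
  [T]: (-1)·-3+(-2)·0+(-2)·-1+(-1)·-2+(-1)·0+(1)·-1 = 6
⇒ M^-4 T^6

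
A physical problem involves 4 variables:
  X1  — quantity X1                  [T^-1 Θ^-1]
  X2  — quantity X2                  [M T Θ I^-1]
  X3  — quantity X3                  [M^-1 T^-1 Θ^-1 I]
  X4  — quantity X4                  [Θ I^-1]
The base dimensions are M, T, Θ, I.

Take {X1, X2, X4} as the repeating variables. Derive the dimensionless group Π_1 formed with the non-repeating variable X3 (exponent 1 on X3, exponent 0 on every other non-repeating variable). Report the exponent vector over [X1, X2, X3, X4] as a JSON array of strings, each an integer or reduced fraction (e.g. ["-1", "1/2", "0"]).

["0", "1", "1", "0"]

Dimensional matrix (M×T×Θ×I by X1×X2×X3×X4):
  M: [ 0  1 -1  0]
  T: [-1  1 -1  0]
  Θ: [-1  1 -1  1]
  I: [ 0 -1  1 -1]
RREF → pivots at {X1,X2,X4} ⇒ r = 3
Repeat: X1,X2,X4; free: X3
RREF:
  r0: [   1    0    0    0]
  r1: [   0    1   -1    0]
  r2: [   0    0    0    1]
  r3: [   0    0    0    0]
Fix exponent of X3 at 1; solve each RREF row for its pivot's exponent:
  r0: exp(X1) + (0)·1 = 0 ⇒ exp(X1) = 0
  r1: exp(X2) + (-1)·1 = 0 ⇒ exp(X2) = 1
  r2: exp(X4) + (0)·1 = 0 ⇒ exp(X4) = 0
Π_1 = X2 · X3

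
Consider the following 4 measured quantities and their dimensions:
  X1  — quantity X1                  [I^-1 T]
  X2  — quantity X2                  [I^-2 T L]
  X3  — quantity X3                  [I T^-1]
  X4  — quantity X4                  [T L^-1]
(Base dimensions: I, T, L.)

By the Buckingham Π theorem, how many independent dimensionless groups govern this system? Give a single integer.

2

Exponent matrix [I,T,L] × [X1,X2,X3,X4]:
  I: [-1 -2  1  0]
  T: [ 1  1 -1  1]
  L: [ 0  1  0 -1]
Echelon form has 2 nonzero rows (pivots: X1,X2)
Π count = n − r = 4 − 2 = 2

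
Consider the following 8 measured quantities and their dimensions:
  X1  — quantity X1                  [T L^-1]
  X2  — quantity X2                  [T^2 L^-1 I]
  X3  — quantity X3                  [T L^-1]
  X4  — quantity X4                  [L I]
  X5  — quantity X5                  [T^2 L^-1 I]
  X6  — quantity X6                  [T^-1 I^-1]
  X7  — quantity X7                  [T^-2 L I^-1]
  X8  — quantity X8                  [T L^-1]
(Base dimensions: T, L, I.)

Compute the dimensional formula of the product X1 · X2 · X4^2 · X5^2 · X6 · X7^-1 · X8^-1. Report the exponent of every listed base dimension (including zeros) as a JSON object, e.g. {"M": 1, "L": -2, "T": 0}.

Write exponents as rows T,L,I / cols X1,X2,X3,X4,X5,X6,X7,X8:
  T: [ 1  2  1  0  2 -1 -2  1]
  L: [-1 -1 -1  1 -1  0  1 -1]
  I: [ 0  1  0  1  1 -1 -1  0]
  [T]: (1)·1+(1)·2+(2)·0+(2)·2+(1)·-1+(-1)·-2+(-1)·1 = 7
  [L]: (1)·-1+(1)·-1+(2)·1+(2)·-1+(1)·0+(-1)·1+(-1)·-1 = -2
  [I]: (1)·0+(1)·1+(2)·1+(2)·1+(1)·-1+(-1)·-1+(-1)·0 = 5
⇒ T^7 L^-2 I^5

{"T": 7, "L": -2, "I": 5}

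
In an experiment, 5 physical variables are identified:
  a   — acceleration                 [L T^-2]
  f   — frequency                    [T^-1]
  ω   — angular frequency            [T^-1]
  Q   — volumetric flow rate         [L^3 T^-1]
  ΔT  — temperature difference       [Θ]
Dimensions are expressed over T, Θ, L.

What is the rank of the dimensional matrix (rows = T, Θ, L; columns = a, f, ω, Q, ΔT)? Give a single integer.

Dimensional matrix (T×Θ×L by a×f×ω×Q×ΔT):
  T: [-2 -1 -1 -1  0]
  Θ: [ 0  0  0  0  1]
  L: [ 1  0  0  3  0]
RREF → pivots at {a,f,ΔT} ⇒ r = 3

3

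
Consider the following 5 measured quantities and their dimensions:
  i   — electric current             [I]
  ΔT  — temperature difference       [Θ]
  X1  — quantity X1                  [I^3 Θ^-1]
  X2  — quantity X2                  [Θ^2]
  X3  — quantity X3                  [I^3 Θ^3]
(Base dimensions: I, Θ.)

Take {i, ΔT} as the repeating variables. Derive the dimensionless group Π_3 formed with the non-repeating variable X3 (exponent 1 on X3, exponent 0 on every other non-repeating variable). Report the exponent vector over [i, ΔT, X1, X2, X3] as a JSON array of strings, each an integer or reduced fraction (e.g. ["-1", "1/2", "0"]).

["-3", "-3", "0", "0", "1"]

Exponent matrix [I,Θ] × [i,ΔT,X1,X2,X3]:
  I: [ 1  0  3  0  3]
  Θ: [ 0  1 -1  2  3]
Echelon form has 2 nonzero rows (pivots: i,ΔT)
Pivot set = {i,ΔT}, free = {X1,X2,X3}
RREF:
  r0: [   1    0    3    0    3]
  r1: [   0    1   -1    2    3]
Fix exponent of X3 at 1, X1 at 0, X2 at 0; solve each RREF row for its pivot's exponent:
  r0: exp(i) + (3)·1 = 0 ⇒ exp(i) = -3
  r1: exp(ΔT) + (3)·1 = 0 ⇒ exp(ΔT) = -3
Π_3 = i^-3 · ΔT^-3 · X3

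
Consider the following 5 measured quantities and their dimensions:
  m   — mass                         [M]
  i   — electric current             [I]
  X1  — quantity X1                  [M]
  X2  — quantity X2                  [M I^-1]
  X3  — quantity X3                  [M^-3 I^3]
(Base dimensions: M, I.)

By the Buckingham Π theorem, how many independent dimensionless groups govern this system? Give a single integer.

3

Write exponents as rows M,I / cols m,i,X1,X2,X3:
  M: [ 1  0  1  1 -3]
  I: [ 0  1  0 -1  3]
Row reduction gives pivot columns m,i; rank = 2
Π count = n − r = 5 − 2 = 3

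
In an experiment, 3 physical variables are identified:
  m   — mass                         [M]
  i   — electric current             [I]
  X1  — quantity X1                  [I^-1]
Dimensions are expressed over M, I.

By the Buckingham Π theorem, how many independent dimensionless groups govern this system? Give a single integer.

1

Dimensional matrix (M×I by m×i×X1):
  M: [ 1  0  0]
  I: [ 0  1 -1]
RREF → pivots at {m,i} ⇒ r = 2
Π count = n − r = 3 − 2 = 1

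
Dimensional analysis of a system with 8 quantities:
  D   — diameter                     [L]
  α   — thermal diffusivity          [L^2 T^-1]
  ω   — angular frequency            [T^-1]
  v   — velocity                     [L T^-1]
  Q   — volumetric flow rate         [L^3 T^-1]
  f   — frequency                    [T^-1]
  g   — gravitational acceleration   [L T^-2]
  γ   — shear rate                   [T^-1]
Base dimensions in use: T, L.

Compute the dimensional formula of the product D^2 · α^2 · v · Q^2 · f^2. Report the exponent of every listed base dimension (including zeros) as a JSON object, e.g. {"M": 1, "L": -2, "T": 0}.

{"T": -7, "L": 13}

Dimensional matrix (T×L by D×α×ω×v×Q×f×g×γ):
  T: [ 0 -1 -1 -1 -1 -1 -2 -1]
  L: [ 1  2  0  1  3  0  1  0]
  [T]: (2)·0+(2)·-1+(1)·-1+(2)·-1+(2)·-1 = -7
  [L]: (2)·1+(2)·2+(1)·1+(2)·3+(2)·0 = 13
⇒ T^-7 L^13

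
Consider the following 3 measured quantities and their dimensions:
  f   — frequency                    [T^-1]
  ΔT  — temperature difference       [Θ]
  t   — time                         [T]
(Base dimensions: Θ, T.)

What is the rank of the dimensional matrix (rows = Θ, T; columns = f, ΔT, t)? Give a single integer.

2

Dimensional matrix (Θ×T by f×ΔT×t):
  Θ: [ 0  1  0]
  T: [-1  0  1]
Echelon form has 2 nonzero rows (pivots: f,ΔT)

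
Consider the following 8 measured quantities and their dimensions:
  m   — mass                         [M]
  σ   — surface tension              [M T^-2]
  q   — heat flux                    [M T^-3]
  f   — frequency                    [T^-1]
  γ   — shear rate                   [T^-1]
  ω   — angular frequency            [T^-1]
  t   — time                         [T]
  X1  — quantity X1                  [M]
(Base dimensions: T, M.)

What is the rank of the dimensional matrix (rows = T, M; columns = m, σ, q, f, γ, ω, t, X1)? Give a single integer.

2

Exponent matrix [T,M] × [m,σ,q,f,γ,ω,t,X1]:
  T: [ 0 -2 -3 -1 -1 -1  1  0]
  M: [ 1  1  1  0  0  0  0  1]
Echelon form has 2 nonzero rows (pivots: m,σ)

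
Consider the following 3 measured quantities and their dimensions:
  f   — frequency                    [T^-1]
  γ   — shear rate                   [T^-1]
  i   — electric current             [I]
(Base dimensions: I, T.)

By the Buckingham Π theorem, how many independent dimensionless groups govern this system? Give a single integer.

Exponent matrix [I,T] × [f,γ,i]:
  I: [ 0  0  1]
  T: [-1 -1  0]
RREF → pivots at {f,i} ⇒ r = 2
n=3, r=2 ⇒ 1 dimensionless group

1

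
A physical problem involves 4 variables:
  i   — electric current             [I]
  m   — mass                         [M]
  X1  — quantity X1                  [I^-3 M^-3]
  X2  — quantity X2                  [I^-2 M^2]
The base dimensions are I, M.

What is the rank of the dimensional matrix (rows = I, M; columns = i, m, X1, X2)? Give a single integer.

Write exponents as rows I,M / cols i,m,X1,X2:
  I: [ 1  0 -3 -2]
  M: [ 0  1 -3  2]
RREF → pivots at {i,m} ⇒ r = 2

2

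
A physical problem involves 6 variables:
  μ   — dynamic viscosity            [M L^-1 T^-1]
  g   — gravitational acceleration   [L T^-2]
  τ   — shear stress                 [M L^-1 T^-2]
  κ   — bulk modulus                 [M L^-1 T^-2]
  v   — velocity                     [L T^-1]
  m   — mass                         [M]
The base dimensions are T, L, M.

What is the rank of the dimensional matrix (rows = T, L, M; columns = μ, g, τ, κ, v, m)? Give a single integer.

3

Exponent matrix [T,L,M] × [μ,g,τ,κ,v,m]:
  T: [-1 -2 -2 -2 -1  0]
  L: [-1  1 -1 -1  1  0]
  M: [ 1  0  1  1  0  1]
Echelon form has 3 nonzero rows (pivots: μ,g,τ)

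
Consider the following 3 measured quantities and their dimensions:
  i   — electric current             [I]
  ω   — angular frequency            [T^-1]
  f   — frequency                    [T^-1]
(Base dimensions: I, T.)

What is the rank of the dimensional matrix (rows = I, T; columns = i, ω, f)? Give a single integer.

2

Exponent matrix [I,T] × [i,ω,f]:
  I: [ 1  0  0]
  T: [ 0 -1 -1]
RREF → pivots at {i,ω} ⇒ r = 2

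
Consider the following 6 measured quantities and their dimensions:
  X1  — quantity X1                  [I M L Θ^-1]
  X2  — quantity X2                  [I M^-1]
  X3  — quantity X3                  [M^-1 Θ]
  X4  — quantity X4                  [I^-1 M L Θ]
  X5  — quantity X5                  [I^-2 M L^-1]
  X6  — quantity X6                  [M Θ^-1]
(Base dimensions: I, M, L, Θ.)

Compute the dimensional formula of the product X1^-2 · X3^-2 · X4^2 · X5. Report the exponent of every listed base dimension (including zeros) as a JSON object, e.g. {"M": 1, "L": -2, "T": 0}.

Write exponents as rows I,M,L,Θ / cols X1,X2,X3,X4,X5,X6:
  I: [ 1  1  0 -1 -2  0]
  M: [ 1 -1 -1  1  1  1]
  L: [ 1  0  0  1 -1  0]
  Θ: [-1  0  1  1  0 -1]
  [I]: (-2)·1+(-2)·0+(2)·-1+(1)·-2 = -6
  [M]: (-2)·1+(-2)·-1+(2)·1+(1)·1 = 3
  [L]: (-2)·1+(-2)·0+(2)·1+(1)·-1 = -1
  [Θ]: (-2)·-1+(-2)·1+(2)·1+(1)·0 = 2
⇒ I^-6 M^3 L^-1 Θ^2

{"I": -6, "M": 3, "L": -1, "Θ": 2}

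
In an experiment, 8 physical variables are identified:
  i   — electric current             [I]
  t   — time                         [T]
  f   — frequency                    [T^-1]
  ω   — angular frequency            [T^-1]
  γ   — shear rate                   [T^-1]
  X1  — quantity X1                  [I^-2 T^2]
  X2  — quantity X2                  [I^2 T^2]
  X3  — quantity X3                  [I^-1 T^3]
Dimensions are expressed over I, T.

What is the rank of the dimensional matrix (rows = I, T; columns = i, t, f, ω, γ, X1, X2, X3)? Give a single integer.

2

Exponent matrix [I,T] × [i,t,f,ω,γ,X1,X2,X3]:
  I: [ 1  0  0  0  0 -2  2 -1]
  T: [ 0  1 -1 -1 -1  2  2  3]
Row reduction gives pivot columns i,t; rank = 2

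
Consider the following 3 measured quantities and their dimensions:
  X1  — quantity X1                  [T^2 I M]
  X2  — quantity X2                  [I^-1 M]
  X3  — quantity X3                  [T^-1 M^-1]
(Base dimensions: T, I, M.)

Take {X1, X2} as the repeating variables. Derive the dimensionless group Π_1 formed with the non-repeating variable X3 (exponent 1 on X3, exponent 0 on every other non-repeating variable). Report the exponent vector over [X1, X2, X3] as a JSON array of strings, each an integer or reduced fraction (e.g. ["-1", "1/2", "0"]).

Exponent matrix [T,I,M] × [X1,X2,X3]:
  T: [ 2  0 -1]
  I: [ 1 -1  0]
  M: [ 1  1 -1]
RREF → pivots at {X1,X2} ⇒ r = 2
Repeat: X1,X2; free: X3
RREF:
  r0: [   1    0 -1/2]
  r1: [   0    1 -1/2]
  r2: [   0    0    0]
Fix exponent of X3 at 1; solve each RREF row for its pivot's exponent:
  r0: exp(X1) + (-1/2)·1 = 0 ⇒ exp(X1) = 1/2
  r1: exp(X2) + (-1/2)·1 = 0 ⇒ exp(X2) = 1/2
Π_1 = X1^(1/2) · X2^(1/2) · X3

["1/2", "1/2", "1"]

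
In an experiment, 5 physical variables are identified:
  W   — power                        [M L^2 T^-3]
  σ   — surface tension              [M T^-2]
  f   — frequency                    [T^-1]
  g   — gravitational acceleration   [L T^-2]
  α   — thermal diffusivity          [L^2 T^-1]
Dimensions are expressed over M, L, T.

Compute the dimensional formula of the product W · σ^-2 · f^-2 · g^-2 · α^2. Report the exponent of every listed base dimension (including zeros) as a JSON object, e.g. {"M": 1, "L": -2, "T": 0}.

{"M": -1, "L": 4, "T": 5}

Write exponents as rows M,L,T / cols W,σ,f,g,α:
  M: [ 1  1  0  0  0]
  L: [ 2  0  0  1  2]
  T: [-3 -2 -1 -2 -1]
  [M]: (1)·1+(-2)·1+(-2)·0+(-2)·0+(2)·0 = -1
  [L]: (1)·2+(-2)·0+(-2)·0+(-2)·1+(2)·2 = 4
  [T]: (1)·-3+(-2)·-2+(-2)·-1+(-2)·-2+(2)·-1 = 5
⇒ M^-1 L^4 T^5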